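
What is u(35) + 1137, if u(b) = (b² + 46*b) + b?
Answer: 4007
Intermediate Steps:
u(b) = b² + 47*b
u(35) + 1137 = 35*(47 + 35) + 1137 = 35*82 + 1137 = 2870 + 1137 = 4007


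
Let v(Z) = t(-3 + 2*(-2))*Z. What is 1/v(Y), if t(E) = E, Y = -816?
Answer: 1/5712 ≈ 0.00017507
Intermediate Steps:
v(Z) = -7*Z (v(Z) = (-3 + 2*(-2))*Z = (-3 - 4)*Z = -7*Z)
1/v(Y) = 1/(-7*(-816)) = 1/5712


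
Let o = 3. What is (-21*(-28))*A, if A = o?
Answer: 1764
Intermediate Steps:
A = 3
(-21*(-28))*A = -21*(-28)*3 = 588*3 = 1764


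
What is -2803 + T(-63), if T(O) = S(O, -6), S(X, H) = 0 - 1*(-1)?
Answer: -2802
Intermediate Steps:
S(X, H) = 1 (S(X, H) = 0 + 1 = 1)
T(O) = 1
-2803 + T(-63) = -2803 + 1 = -2802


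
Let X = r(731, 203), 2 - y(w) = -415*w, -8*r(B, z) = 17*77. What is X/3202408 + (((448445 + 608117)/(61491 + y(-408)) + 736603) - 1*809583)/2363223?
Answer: -6120124529022209/197826713525474368 ≈ -0.030937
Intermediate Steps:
r(B, z) = -1309/8 (r(B, z) = -17*77/8 = -⅛*1309 = -1309/8)
y(w) = 2 + 415*w (y(w) = 2 - (-415)*w = 2 + 415*w)
X = -1309/8 ≈ -163.63
X/3202408 + (((448445 + 608117)/(61491 + y(-408)) + 736603) - 1*809583)/2363223 = -1309/8/3202408 + (((448445 + 608117)/(61491 + (2 + 415*(-408))) + 736603) - 1*809583)/2363223 = -1309/8*1/3202408 + ((1056562/(61491 + (2 - 169320)) + 736603) - 809583)*(1/2363223) = -119/2329024 + ((1056562/(61491 - 169318) + 736603) - 809583)*(1/2363223) = -119/2329024 + ((1056562/(-107827) + 736603) - 809583)*(1/2363223) = -119/2329024 + ((1056562*(-1/107827) + 736603) - 809583)*(1/2363223) = -119/2329024 + ((-1056562/107827 + 736603) - 809583)*(1/2363223) = -119/2329024 + (79424635119/107827 - 809583)*(1/2363223) = -119/2329024 - 7870271022/107827*1/2363223 = -119/2329024 - 2623423674/84939748807 = -6120124529022209/197826713525474368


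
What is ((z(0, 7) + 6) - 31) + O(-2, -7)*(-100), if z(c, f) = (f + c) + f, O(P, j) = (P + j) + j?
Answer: 1589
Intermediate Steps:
O(P, j) = P + 2*j
z(c, f) = c + 2*f (z(c, f) = (c + f) + f = c + 2*f)
((z(0, 7) + 6) - 31) + O(-2, -7)*(-100) = (((0 + 2*7) + 6) - 31) + (-2 + 2*(-7))*(-100) = (((0 + 14) + 6) - 31) + (-2 - 14)*(-100) = ((14 + 6) - 31) - 16*(-100) = (20 - 31) + 1600 = -11 + 1600 = 1589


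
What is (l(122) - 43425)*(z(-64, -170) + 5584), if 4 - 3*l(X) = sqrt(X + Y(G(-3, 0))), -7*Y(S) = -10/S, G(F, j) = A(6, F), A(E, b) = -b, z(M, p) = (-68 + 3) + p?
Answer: -232273193 - 3566*sqrt(13503)/21 ≈ -2.3229e+8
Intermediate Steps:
z(M, p) = -65 + p
G(F, j) = -F
Y(S) = 10/(7*S) (Y(S) = -(-10)/(7*S) = 10/(7*S))
l(X) = 4/3 - sqrt(10/21 + X)/3 (l(X) = 4/3 - sqrt(X + 10/(7*((-1*(-3)))))/3 = 4/3 - sqrt(X + (10/7)/3)/3 = 4/3 - sqrt(X + (10/7)*(1/3))/3 = 4/3 - sqrt(X + 10/21)/3 = 4/3 - sqrt(10/21 + X)/3)
(l(122) - 43425)*(z(-64, -170) + 5584) = ((4/3 - sqrt(210 + 441*122)/63) - 43425)*((-65 - 170) + 5584) = ((4/3 - sqrt(210 + 53802)/63) - 43425)*(-235 + 5584) = ((4/3 - 2*sqrt(13503)/63) - 43425)*5349 = (-130271/3 - 2*sqrt(13503)/63)*5349 = -232273193 - 3566*sqrt(13503)/21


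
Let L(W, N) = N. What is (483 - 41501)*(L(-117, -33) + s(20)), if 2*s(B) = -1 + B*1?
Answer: 963923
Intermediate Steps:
s(B) = -½ + B/2 (s(B) = (-1 + B*1)/2 = (-1 + B)/2 = -½ + B/2)
(483 - 41501)*(L(-117, -33) + s(20)) = (483 - 41501)*(-33 + (-½ + (½)*20)) = -41018*(-33 + (-½ + 10)) = -41018*(-33 + 19/2) = -41018*(-47/2) = 963923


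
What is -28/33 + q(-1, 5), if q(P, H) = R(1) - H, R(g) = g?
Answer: -160/33 ≈ -4.8485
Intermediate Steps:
q(P, H) = 1 - H
-28/33 + q(-1, 5) = -28/33 + (1 - 1*5) = -28*1/33 + (1 - 5) = -28/33 - 4 = -160/33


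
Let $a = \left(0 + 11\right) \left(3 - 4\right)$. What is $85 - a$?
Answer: $96$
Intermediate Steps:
$a = -11$ ($a = 11 \left(-1\right) = -11$)
$85 - a = 85 - -11 = 85 + 11 = 96$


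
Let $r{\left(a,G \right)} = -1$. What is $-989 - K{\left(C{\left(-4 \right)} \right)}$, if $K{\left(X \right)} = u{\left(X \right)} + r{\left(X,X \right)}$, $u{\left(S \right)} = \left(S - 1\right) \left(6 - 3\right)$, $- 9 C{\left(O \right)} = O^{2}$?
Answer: $- \frac{2939}{3} \approx -979.67$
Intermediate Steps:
$C{\left(O \right)} = - \frac{O^{2}}{9}$
$u{\left(S \right)} = -3 + 3 S$ ($u{\left(S \right)} = \left(-1 + S\right) 3 = -3 + 3 S$)
$K{\left(X \right)} = -4 + 3 X$ ($K{\left(X \right)} = \left(-3 + 3 X\right) - 1 = -4 + 3 X$)
$-989 - K{\left(C{\left(-4 \right)} \right)} = -989 - \left(-4 + 3 \left(- \frac{\left(-4\right)^{2}}{9}\right)\right) = -989 - \left(-4 + 3 \left(\left(- \frac{1}{9}\right) 16\right)\right) = -989 - \left(-4 + 3 \left(- \frac{16}{9}\right)\right) = -989 - \left(-4 - \frac{16}{3}\right) = -989 - - \frac{28}{3} = -989 + \frac{28}{3} = - \frac{2939}{3}$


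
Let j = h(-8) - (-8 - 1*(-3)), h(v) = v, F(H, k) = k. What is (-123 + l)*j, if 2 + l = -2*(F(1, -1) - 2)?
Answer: 357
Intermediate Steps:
l = 4 (l = -2 - 2*(-1 - 2) = -2 - 2*(-3) = -2 + 6 = 4)
j = -3 (j = -8 - (-8 - 1*(-3)) = -8 - (-8 + 3) = -8 - 1*(-5) = -8 + 5 = -3)
(-123 + l)*j = (-123 + 4)*(-3) = -119*(-3) = 357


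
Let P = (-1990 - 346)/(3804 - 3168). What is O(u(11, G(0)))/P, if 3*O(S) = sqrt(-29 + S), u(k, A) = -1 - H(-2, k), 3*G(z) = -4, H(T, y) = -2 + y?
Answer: -53*I*sqrt(39)/584 ≈ -0.56676*I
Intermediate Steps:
G(z) = -4/3 (G(z) = (1/3)*(-4) = -4/3)
u(k, A) = 1 - k (u(k, A) = -1 - (-2 + k) = -1 + (2 - k) = 1 - k)
P = -584/159 (P = -2336/636 = -2336*1/636 = -584/159 ≈ -3.6730)
O(S) = sqrt(-29 + S)/3
O(u(11, G(0)))/P = (sqrt(-29 + (1 - 1*11))/3)/(-584/159) = (sqrt(-29 + (1 - 11))/3)*(-159/584) = (sqrt(-29 - 10)/3)*(-159/584) = (sqrt(-39)/3)*(-159/584) = ((I*sqrt(39))/3)*(-159/584) = (I*sqrt(39)/3)*(-159/584) = -53*I*sqrt(39)/584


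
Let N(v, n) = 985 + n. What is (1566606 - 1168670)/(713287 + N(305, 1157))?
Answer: 36176/65039 ≈ 0.55622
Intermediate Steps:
(1566606 - 1168670)/(713287 + N(305, 1157)) = (1566606 - 1168670)/(713287 + (985 + 1157)) = 397936/(713287 + 2142) = 397936/715429 = 397936*(1/715429) = 36176/65039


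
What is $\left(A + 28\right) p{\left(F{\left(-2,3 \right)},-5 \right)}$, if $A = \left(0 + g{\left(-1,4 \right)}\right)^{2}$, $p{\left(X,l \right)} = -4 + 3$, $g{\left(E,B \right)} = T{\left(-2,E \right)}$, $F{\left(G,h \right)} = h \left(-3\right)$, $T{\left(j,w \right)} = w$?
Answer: $-29$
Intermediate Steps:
$F{\left(G,h \right)} = - 3 h$
$g{\left(E,B \right)} = E$
$p{\left(X,l \right)} = -1$
$A = 1$ ($A = \left(0 - 1\right)^{2} = \left(-1\right)^{2} = 1$)
$\left(A + 28\right) p{\left(F{\left(-2,3 \right)},-5 \right)} = \left(1 + 28\right) \left(-1\right) = 29 \left(-1\right) = -29$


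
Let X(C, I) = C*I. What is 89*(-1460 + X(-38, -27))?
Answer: -38626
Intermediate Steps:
89*(-1460 + X(-38, -27)) = 89*(-1460 - 38*(-27)) = 89*(-1460 + 1026) = 89*(-434) = -38626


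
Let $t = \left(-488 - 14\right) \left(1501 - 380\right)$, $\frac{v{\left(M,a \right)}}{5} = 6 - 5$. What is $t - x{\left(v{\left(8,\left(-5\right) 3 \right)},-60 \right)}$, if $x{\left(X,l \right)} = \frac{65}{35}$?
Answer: $- \frac{3939207}{7} \approx -5.6274 \cdot 10^{5}$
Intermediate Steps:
$v{\left(M,a \right)} = 5$ ($v{\left(M,a \right)} = 5 \left(6 - 5\right) = 5 \cdot 1 = 5$)
$t = -562742$ ($t = \left(-502\right) 1121 = -562742$)
$x{\left(X,l \right)} = \frac{13}{7}$ ($x{\left(X,l \right)} = 65 \cdot \frac{1}{35} = \frac{13}{7}$)
$t - x{\left(v{\left(8,\left(-5\right) 3 \right)},-60 \right)} = -562742 - \frac{13}{7} = - \frac{3939207}{7}$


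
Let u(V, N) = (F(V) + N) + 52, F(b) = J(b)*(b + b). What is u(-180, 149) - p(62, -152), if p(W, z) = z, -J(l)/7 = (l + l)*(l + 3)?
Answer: 160574753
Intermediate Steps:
J(l) = -14*l*(3 + l) (J(l) = -7*(l + l)*(l + 3) = -7*2*l*(3 + l) = -14*l*(3 + l))
F(b) = -28*b**2*(3 + b) (F(b) = (-14*b*(3 + b))*(b + b) = (-14*b*(3 + b))*(2*b) = -28*b**2*(3 + b))
u(V, N) = 52 + N + 28*V**2*(-3 - V) (u(V, N) = (28*V**2*(-3 - V) + N) + 52 = (N + 28*V**2*(-3 - V)) + 52 = 52 + N + 28*V**2*(-3 - V))
u(-180, 149) - p(62, -152) = (52 + 149 - 28*(-180)**2*(3 - 180)) - 1*(-152) = (52 + 149 - 28*32400*(-177)) + 152 = (52 + 149 + 160574400) + 152 = 160574601 + 152 = 160574753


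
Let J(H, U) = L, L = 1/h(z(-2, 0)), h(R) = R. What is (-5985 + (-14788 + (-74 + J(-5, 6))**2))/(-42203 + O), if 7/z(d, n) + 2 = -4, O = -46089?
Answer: 743301/4326308 ≈ 0.17181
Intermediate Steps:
z(d, n) = -7/6 (z(d, n) = 7/(-2 - 4) = 7/(-6) = 7*(-1/6) = -7/6)
L = -6/7 (L = 1/(-7/6) = -6/7 ≈ -0.85714)
J(H, U) = -6/7
(-5985 + (-14788 + (-74 + J(-5, 6))**2))/(-42203 + O) = (-5985 + (-14788 + (-74 - 6/7)**2))/(-42203 - 46089) = (-5985 + (-14788 + (-524/7)**2))/(-88292) = (-5985 + (-14788 + 274576/49))*(-1/88292) = (-5985 - 450036/49)*(-1/88292) = -743301/49*(-1/88292) = 743301/4326308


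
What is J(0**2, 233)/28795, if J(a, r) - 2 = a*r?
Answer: 2/28795 ≈ 6.9457e-5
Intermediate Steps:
J(a, r) = 2 + a*r
J(0**2, 233)/28795 = (2 + 0**2*233)/28795 = (2 + 0*233)*(1/28795) = (2 + 0)*(1/28795) = 2*(1/28795) = 2/28795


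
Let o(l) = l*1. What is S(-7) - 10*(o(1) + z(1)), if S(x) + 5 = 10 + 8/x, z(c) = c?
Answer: -113/7 ≈ -16.143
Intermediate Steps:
o(l) = l
S(x) = 5 + 8/x (S(x) = -5 + (10 + 8/x) = 5 + 8/x)
S(-7) - 10*(o(1) + z(1)) = (5 + 8/(-7)) - 10*(1 + 1) = (5 + 8*(-⅐)) - 10*2 = (5 - 8/7) - 20 = 27/7 - 20 = -113/7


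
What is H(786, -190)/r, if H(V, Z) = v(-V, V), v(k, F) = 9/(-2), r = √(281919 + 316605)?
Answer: -3*√149631/199508 ≈ -0.0058166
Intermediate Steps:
r = 2*√149631 (r = √598524 = 2*√149631 ≈ 773.64)
v(k, F) = -9/2 (v(k, F) = 9*(-½) = -9/2)
H(V, Z) = -9/2
H(786, -190)/r = -9*√149631/299262/2 = -3*√149631/199508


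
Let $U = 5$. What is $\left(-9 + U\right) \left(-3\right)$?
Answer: $12$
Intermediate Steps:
$\left(-9 + U\right) \left(-3\right) = \left(-9 + 5\right) \left(-3\right) = \left(-4\right) \left(-3\right) = 12$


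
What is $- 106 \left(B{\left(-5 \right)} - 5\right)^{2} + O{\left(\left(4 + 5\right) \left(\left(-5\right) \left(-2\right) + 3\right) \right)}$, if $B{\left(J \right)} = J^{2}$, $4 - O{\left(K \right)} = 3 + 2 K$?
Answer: $-42633$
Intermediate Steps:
$O{\left(K \right)} = 1 - 2 K$ ($O{\left(K \right)} = 4 - \left(3 + 2 K\right) = 1 - 2 K$)
$- 106 \left(B{\left(-5 \right)} - 5\right)^{2} + O{\left(\left(4 + 5\right) \left(\left(-5\right) \left(-2\right) + 3\right) \right)} = - 106 \left(\left(-5\right)^{2} - 5\right)^{2} + \left(1 - 2 \left(4 + 5\right) \left(\left(-5\right) \left(-2\right) + 3\right)\right) = - 106 \left(25 - 5\right)^{2} + \left(1 - 2 \cdot 9 \left(10 + 3\right)\right) = - 106 \cdot 20^{2} + \left(1 - 2 \cdot 9 \cdot 13\right) = \left(-106\right) 400 + \left(1 - 234\right) = -42400 + \left(1 - 234\right) = -42400 - 233 = -42633$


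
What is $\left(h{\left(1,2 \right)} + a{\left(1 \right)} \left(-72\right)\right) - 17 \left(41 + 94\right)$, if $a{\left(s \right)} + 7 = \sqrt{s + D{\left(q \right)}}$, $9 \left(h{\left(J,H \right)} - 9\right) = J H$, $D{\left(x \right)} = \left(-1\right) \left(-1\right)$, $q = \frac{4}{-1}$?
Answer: $- \frac{16036}{9} - 72 \sqrt{2} \approx -1883.6$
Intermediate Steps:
$q = -4$ ($q = 4 \left(-1\right) = -4$)
$D{\left(x \right)} = 1$
$h{\left(J,H \right)} = 9 + \frac{H J}{9}$ ($h{\left(J,H \right)} = 9 + \frac{J H}{9} = 9 + \frac{H J}{9}$)
$a{\left(s \right)} = -7 + \sqrt{1 + s}$ ($a{\left(s \right)} = -7 + \sqrt{s + 1} = -7 + \sqrt{1 + s}$)
$\left(h{\left(1,2 \right)} + a{\left(1 \right)} \left(-72\right)\right) - 17 \left(41 + 94\right) = \left(\left(9 + \frac{1}{9} \cdot 2 \cdot 1\right) + \left(-7 + \sqrt{1 + 1}\right) \left(-72\right)\right) - 17 \left(41 + 94\right) = \left(\left(9 + \frac{2}{9}\right) + \left(-7 + \sqrt{2}\right) \left(-72\right)\right) - 2295 = \left(\frac{83}{9} + \left(504 - 72 \sqrt{2}\right)\right) - 2295 = \left(\frac{4619}{9} - 72 \sqrt{2}\right) - 2295 = - \frac{16036}{9} - 72 \sqrt{2}$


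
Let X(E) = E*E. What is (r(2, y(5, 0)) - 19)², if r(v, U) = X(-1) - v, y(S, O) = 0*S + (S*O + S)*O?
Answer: 400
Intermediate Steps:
y(S, O) = O*(S + O*S) (y(S, O) = 0 + (O*S + S)*O = 0 + (S + O*S)*O = 0 + O*(S + O*S) = O*(S + O*S))
X(E) = E²
r(v, U) = 1 - v (r(v, U) = (-1)² - v = 1 - v)
(r(2, y(5, 0)) - 19)² = ((1 - 1*2) - 19)² = ((1 - 2) - 19)² = (-1 - 19)² = (-20)² = 400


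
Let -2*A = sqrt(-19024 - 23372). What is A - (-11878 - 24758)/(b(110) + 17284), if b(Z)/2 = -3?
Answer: 18318/8639 - I*sqrt(10599) ≈ 2.1204 - 102.95*I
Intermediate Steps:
b(Z) = -6 (b(Z) = 2*(-3) = -6)
A = -I*sqrt(10599) (A = -sqrt(-19024 - 23372)/2 = -I*sqrt(10599) ≈ -102.95*I)
A - (-11878 - 24758)/(b(110) + 17284) = -I*sqrt(10599) - (-11878 - 24758)/(-6 + 17284) = -I*sqrt(10599) - (-36636)/17278 = -I*sqrt(10599) - 1*(-18318/8639) = -I*sqrt(10599) + 18318/8639 = 18318/8639 - I*sqrt(10599)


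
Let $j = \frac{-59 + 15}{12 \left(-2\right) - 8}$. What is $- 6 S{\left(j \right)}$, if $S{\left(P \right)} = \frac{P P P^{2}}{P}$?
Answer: $- \frac{3993}{256} \approx -15.598$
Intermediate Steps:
$j = \frac{11}{8}$ ($j = - \frac{44}{-24 - 8} = - \frac{44}{-32} = \left(-44\right) \left(- \frac{1}{32}\right) = \frac{11}{8} \approx 1.375$)
$S{\left(P \right)} = P^{3}$ ($S{\left(P \right)} = \frac{P P^{3}}{P} = \frac{P^{4}}{P} = P^{3}$)
$- 6 S{\left(j \right)} = - 6 \left(\frac{11}{8}\right)^{3} = \left(-6\right) \frac{1331}{512} = - \frac{3993}{256}$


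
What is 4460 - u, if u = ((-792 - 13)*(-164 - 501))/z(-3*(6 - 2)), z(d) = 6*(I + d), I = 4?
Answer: 749405/48 ≈ 15613.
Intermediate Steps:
z(d) = 24 + 6*d (z(d) = 6*(4 + d) = 24 + 6*d)
u = -535325/48 (u = ((-792 - 13)*(-164 - 501))/(24 + 6*(-3*(6 - 2))) = (-805*(-665))/(24 + 6*(-3*4)) = 535325/(24 + 6*(-12)) = 535325/(24 - 72) = 535325/(-48) = 535325*(-1/48) = -535325/48 ≈ -11153.)
4460 - u = 4460 - 1*(-535325/48) = 4460 + 535325/48 = 749405/48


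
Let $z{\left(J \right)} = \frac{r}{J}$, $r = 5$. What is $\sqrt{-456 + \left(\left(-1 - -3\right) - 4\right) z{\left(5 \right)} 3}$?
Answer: $i \sqrt{462} \approx 21.494 i$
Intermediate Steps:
$z{\left(J \right)} = \frac{5}{J}$
$\sqrt{-456 + \left(\left(-1 - -3\right) - 4\right) z{\left(5 \right)} 3} = \sqrt{-456 + \left(\left(-1 - -3\right) - 4\right) \frac{5}{5} \cdot 3} = \sqrt{-456 + \left(\left(-1 + 3\right) - 4\right) 5 \cdot \frac{1}{5} \cdot 3} = \sqrt{-456 + \left(2 - 4\right) 1 \cdot 3} = \sqrt{-456 + \left(-2\right) 1 \cdot 3} = \sqrt{-456 - 6} = \sqrt{-462} = i \sqrt{462}$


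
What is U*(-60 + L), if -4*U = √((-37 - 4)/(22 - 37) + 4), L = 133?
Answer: -73*√1515/60 ≈ -47.356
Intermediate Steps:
U = -√1515/60 (U = -√((-37 - 4)/(22 - 37) + 4)/4 = -√(-41/(-15) + 4)/4 = -√(-41*(-1/15) + 4)/4 = -√(41/15 + 4)/4 = -√1515/60 ≈ -0.64872)
U*(-60 + L) = (-√1515/60)*(-60 + 133) = -√1515/60*73 = -73*√1515/60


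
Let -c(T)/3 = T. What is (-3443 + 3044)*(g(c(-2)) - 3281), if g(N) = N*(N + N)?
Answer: 1280391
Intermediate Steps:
c(T) = -3*T
g(N) = 2*N² (g(N) = N*(2*N) = 2*N²)
(-3443 + 3044)*(g(c(-2)) - 3281) = (-3443 + 3044)*(2*(-3*(-2))² - 3281) = -399*(2*6² - 3281) = -399*(2*36 - 3281) = -399*(72 - 3281) = -399*(-3209) = 1280391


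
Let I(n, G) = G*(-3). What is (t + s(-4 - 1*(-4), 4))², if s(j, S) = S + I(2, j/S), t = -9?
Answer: 25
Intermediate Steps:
I(n, G) = -3*G
s(j, S) = S - 3*j/S
(t + s(-4 - 1*(-4), 4))² = (-9 + (4 - 3*(-4 - 1*(-4))/4))² = (-9 + (4 - 3*(-4 + 4)*¼))² = (-9 + (4 - 3*0*¼))² = (-9 + (4 + 0))² = (-9 + 4)² = (-5)² = 25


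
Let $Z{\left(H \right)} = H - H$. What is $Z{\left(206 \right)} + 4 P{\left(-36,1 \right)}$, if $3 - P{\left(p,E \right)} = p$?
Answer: $156$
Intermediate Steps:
$P{\left(p,E \right)} = 3 - p$
$Z{\left(H \right)} = 0$
$Z{\left(206 \right)} + 4 P{\left(-36,1 \right)} = 0 + 4 \left(3 - -36\right) = 0 + 4 \left(3 + 36\right) = 0 + 4 \cdot 39 = 0 + 156 = 156$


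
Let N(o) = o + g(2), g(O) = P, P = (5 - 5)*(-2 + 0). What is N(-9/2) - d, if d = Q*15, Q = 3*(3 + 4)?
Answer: -639/2 ≈ -319.50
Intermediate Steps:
Q = 21 (Q = 3*7 = 21)
P = 0 (P = 0*(-2) = 0)
g(O) = 0
d = 315 (d = 21*15 = 315)
N(o) = o (N(o) = o + 0 = o)
N(-9/2) - d = -9/2 - 1*315 = -9*½ - 315 = -9/2 - 315 = -639/2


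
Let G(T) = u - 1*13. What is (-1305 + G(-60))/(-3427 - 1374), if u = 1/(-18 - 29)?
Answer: 61947/225647 ≈ 0.27453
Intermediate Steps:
u = -1/47 (u = 1/(-47) = -1/47 ≈ -0.021277)
G(T) = -612/47 (G(T) = -1/47 - 1*13 = -1/47 - 13 = -612/47)
(-1305 + G(-60))/(-3427 - 1374) = (-1305 - 612/47)/(-3427 - 1374) = -61947/47/(-4801) = -61947/47*(-1/4801) = 61947/225647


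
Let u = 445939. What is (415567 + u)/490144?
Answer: 430753/245072 ≈ 1.7577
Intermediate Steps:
(415567 + u)/490144 = (415567 + 445939)/490144 = 861506*(1/490144) = 430753/245072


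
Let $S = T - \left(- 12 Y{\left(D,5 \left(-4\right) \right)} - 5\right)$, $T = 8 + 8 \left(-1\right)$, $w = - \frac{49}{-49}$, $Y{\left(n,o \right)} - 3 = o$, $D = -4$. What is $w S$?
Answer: $-199$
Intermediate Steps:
$Y{\left(n,o \right)} = 3 + o$
$w = 1$ ($w = \left(-49\right) \left(- \frac{1}{49}\right) = 1$)
$T = 0$ ($T = 8 - 8 = 0$)
$S = -199$ ($S = 0 - \left(- 12 \left(3 + 5 \left(-4\right)\right) - 5\right) = 0 - \left(- 12 \left(3 - 20\right) - 5\right) = 0 - \left(\left(-12\right) \left(-17\right) - 5\right) = 0 - \left(204 - 5\right) = 0 - 199 = -199$)
$w S = 1 \left(-199\right) = -199$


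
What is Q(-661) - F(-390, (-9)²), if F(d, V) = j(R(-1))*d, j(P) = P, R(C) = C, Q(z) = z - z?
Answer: -390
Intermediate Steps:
Q(z) = 0
F(d, V) = -d
Q(-661) - F(-390, (-9)²) = 0 - (-1)*(-390) = 0 - 1*390 = 0 - 390 = -390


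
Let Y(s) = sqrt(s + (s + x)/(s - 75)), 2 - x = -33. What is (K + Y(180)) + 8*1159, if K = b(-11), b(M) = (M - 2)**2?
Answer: 9441 + sqrt(80283)/21 ≈ 9454.5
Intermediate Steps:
x = 35 (x = 2 - 1*(-33) = 2 + 33 = 35)
b(M) = (-2 + M)**2
K = 169 (K = (-2 - 11)**2 = (-13)**2 = 169)
Y(s) = sqrt(s + (35 + s)/(-75 + s)) (Y(s) = sqrt(s + (s + 35)/(s - 75)) = sqrt(s + (35 + s)/(-75 + s)))
(K + Y(180)) + 8*1159 = (169 + sqrt((35 + 180 + 180*(-75 + 180))/(-75 + 180))) + 8*1159 = (169 + sqrt((35 + 180 + 180*105)/105)) + 9272 = (169 + sqrt((35 + 180 + 18900)/105)) + 9272 = (169 + sqrt((1/105)*19115)) + 9272 = (169 + sqrt(3823/21)) + 9272 = (169 + sqrt(80283)/21) + 9272 = 9441 + sqrt(80283)/21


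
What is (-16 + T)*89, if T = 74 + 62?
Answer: 10680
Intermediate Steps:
T = 136
(-16 + T)*89 = (-16 + 136)*89 = 120*89 = 10680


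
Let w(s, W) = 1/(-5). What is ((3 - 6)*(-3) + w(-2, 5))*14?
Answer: 616/5 ≈ 123.20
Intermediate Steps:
w(s, W) = -⅕
((3 - 6)*(-3) + w(-2, 5))*14 = ((3 - 6)*(-3) - ⅕)*14 = (-3*(-3) - ⅕)*14 = (9 - ⅕)*14 = (44/5)*14 = 616/5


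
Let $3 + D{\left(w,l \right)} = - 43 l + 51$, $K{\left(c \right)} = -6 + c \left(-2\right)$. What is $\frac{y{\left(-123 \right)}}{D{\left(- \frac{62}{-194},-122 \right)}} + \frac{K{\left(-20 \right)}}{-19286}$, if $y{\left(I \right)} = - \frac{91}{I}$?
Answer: $- \frac{10192241}{6279155166} \approx -0.0016232$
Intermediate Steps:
$K{\left(c \right)} = -6 - 2 c$
$D{\left(w,l \right)} = 48 - 43 l$ ($D{\left(w,l \right)} = -3 - \left(-51 + 43 l\right) = 48 - 43 l$)
$\frac{y{\left(-123 \right)}}{D{\left(- \frac{62}{-194},-122 \right)}} + \frac{K{\left(-20 \right)}}{-19286} = \frac{\left(-91\right) \frac{1}{-123}}{48 - -5246} + \frac{-6 - -40}{-19286} = \frac{\left(-91\right) \left(- \frac{1}{123}\right)}{48 + 5246} + \left(-6 + 40\right) \left(- \frac{1}{19286}\right) = \frac{91}{123 \cdot 5294} + 34 \left(- \frac{1}{19286}\right) = \frac{91}{123} \cdot \frac{1}{5294} - \frac{17}{9643} = \frac{91}{651162} - \frac{17}{9643} = - \frac{10192241}{6279155166}$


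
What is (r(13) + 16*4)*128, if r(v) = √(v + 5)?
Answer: 8192 + 384*√2 ≈ 8735.1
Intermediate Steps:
r(v) = √(5 + v)
(r(13) + 16*4)*128 = (√(5 + 13) + 16*4)*128 = (√18 + 64)*128 = (3*√2 + 64)*128 = (64 + 3*√2)*128 = 8192 + 384*√2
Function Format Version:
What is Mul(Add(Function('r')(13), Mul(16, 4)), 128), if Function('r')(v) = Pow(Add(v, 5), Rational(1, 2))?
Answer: Add(8192, Mul(384, Pow(2, Rational(1, 2)))) ≈ 8735.1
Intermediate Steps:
Function('r')(v) = Pow(Add(5, v), Rational(1, 2))
Mul(Add(Function('r')(13), Mul(16, 4)), 128) = Mul(Add(Pow(Add(5, 13), Rational(1, 2)), Mul(16, 4)), 128) = Mul(Add(Pow(18, Rational(1, 2)), 64), 128) = Mul(Add(Mul(3, Pow(2, Rational(1, 2))), 64), 128) = Mul(Add(64, Mul(3, Pow(2, Rational(1, 2)))), 128) = Add(8192, Mul(384, Pow(2, Rational(1, 2))))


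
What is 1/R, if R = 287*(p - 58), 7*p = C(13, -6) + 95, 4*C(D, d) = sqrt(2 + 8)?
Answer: -2488/31724283 - 2*sqrt(10)/31724283 ≈ -7.8625e-5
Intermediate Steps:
C(D, d) = sqrt(10)/4 (C(D, d) = sqrt(2 + 8)/4 = sqrt(10)/4)
p = 95/7 + sqrt(10)/28 (p = (sqrt(10)/4 + 95)/7 = (95 + sqrt(10)/4)/7 = 95/7 + sqrt(10)/28 ≈ 13.684)
R = -12751 + 41*sqrt(10)/4 (R = 287*((95/7 + sqrt(10)/28) - 58) = 287*(-311/7 + sqrt(10)/28) = -12751 + 41*sqrt(10)/4 ≈ -12719.)
1/R = 1/(-12751 + 41*sqrt(10)/4)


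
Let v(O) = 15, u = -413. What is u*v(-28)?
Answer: -6195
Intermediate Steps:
u*v(-28) = -413*15 = -6195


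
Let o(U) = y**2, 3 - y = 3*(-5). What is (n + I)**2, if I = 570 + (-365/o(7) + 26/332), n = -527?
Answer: 1272760779889/723179664 ≈ 1760.0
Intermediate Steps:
y = 18 (y = 3 - 3*(-5) = 3 - 1*(-15) = 3 + 15 = 18)
o(U) = 324 (o(U) = 18**2 = 324)
I = 15300251/26892 (I = 570 + (-365/324 + 26/332) = 570 + (-365*1/324 + 26*(1/332)) = 570 + (-365/324 + 13/166) = 570 - 28189/26892 = 15300251/26892 ≈ 568.95)
(n + I)**2 = (-527 + 15300251/26892)**2 = (1128167/26892)**2 = 1272760779889/723179664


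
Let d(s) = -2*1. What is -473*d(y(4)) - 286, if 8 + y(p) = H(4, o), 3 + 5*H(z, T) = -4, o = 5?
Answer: 660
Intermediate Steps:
H(z, T) = -7/5 (H(z, T) = -3/5 + (1/5)*(-4) = -3/5 - 4/5 = -7/5)
y(p) = -47/5 (y(p) = -8 - 7/5 = -47/5)
d(s) = -2
-473*d(y(4)) - 286 = -473*(-2) - 286 = 946 - 286 = 660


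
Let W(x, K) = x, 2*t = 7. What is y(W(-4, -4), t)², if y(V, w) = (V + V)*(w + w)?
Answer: 3136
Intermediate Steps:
t = 7/2 (t = (½)*7 = 7/2 ≈ 3.5000)
y(V, w) = 4*V*w (y(V, w) = (2*V)*(2*w) = 4*V*w)
y(W(-4, -4), t)² = (4*(-4)*(7/2))² = (-56)² = 3136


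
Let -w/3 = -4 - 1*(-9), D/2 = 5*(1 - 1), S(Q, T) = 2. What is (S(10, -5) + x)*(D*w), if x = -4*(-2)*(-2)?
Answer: 0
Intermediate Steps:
x = -16 (x = 8*(-2) = -16)
D = 0 (D = 2*(5*(1 - 1)) = 2*(5*0) = 2*0 = 0)
w = -15 (w = -3*(-4 - 1*(-9)) = -3*(-4 + 9) = -3*5 = -15)
(S(10, -5) + x)*(D*w) = (2 - 16)*(0*(-15)) = -14*0 = 0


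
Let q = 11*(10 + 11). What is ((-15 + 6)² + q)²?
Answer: 97344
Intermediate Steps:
q = 231 (q = 11*21 = 231)
((-15 + 6)² + q)² = ((-15 + 6)² + 231)² = ((-9)² + 231)² = (81 + 231)² = 312² = 97344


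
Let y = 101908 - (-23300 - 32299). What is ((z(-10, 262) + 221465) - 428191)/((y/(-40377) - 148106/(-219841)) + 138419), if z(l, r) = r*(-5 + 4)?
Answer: -918666566779158/614325191674729 ≈ -1.4954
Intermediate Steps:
z(l, r) = -r (z(l, r) = r*(-1) = -r)
y = 157507 (y = 101908 - 1*(-55599) = 101908 + 55599 = 157507)
((z(-10, 262) + 221465) - 428191)/((y/(-40377) - 148106/(-219841)) + 138419) = ((-1*262 + 221465) - 428191)/((157507/(-40377) - 148106/(-219841)) + 138419) = ((-262 + 221465) - 428191)/((157507*(-1/40377) - 148106*(-1/219841)) + 138419) = (221203 - 428191)/((-157507/40377 + 148106/219841) + 138419) = -206988/(-28646420425/8876520057 + 138419) = -206988/1228650383349458/8876520057 = -206988*8876520057/1228650383349458 = -918666566779158/614325191674729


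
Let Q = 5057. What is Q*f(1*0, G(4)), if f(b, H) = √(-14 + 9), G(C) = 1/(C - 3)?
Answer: 5057*I*√5 ≈ 11308.0*I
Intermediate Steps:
G(C) = 1/(-3 + C)
f(b, H) = I*√5 (f(b, H) = √(-5) = I*√5)
Q*f(1*0, G(4)) = 5057*(I*√5) = 5057*I*√5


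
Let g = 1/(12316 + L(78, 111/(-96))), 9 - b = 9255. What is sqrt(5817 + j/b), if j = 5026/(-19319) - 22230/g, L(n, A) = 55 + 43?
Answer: 2*sqrt(71118782115533755746)/89311737 ≈ 188.85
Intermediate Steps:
L(n, A) = 98
b = -9246 (b = 9 - 1*9255 = 9 - 9255 = -9246)
g = 1/12414 (g = 1/(12316 + 98) = 1/12414 ≈ 8.0554e-5)
j = -5331333452206/19319 (j = 5026/(-19319) - 22230/1/12414 = 5026*(-1/19319) - 22230*12414 = -5026/19319 - 275963220 = -5331333452206/19319 ≈ -2.7596e+8)
sqrt(5817 + j/b) = sqrt(5817 - 5331333452206/19319/(-9246)) = sqrt(5817 - 5331333452206/19319*(-1/9246)) = sqrt(5817 + 2665666726103/89311737) = sqrt(3185193100232/89311737) = 2*sqrt(71118782115533755746)/89311737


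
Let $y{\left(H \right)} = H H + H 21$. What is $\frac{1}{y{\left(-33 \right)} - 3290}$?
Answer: $- \frac{1}{2894} \approx -0.00034554$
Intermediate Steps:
$y{\left(H \right)} = H^{2} + 21 H$
$\frac{1}{y{\left(-33 \right)} - 3290} = \frac{1}{- 33 \left(21 - 33\right) - 3290} = \frac{1}{\left(-33\right) \left(-12\right) - 3290} = \frac{1}{396 - 3290} = \frac{1}{-2894} = - \frac{1}{2894}$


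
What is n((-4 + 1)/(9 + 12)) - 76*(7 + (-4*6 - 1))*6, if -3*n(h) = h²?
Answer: 1206575/147 ≈ 8208.0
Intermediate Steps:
n(h) = -h²/3
n((-4 + 1)/(9 + 12)) - 76*(7 + (-4*6 - 1))*6 = -(-4 + 1)²/(9 + 12)²/3 - 76*(7 + (-4*6 - 1))*6 = -(-3/21)²/3 - 76*(7 + (-24 - 1))*6 = -(-3*1/21)²/3 - 76*(7 - 25)*6 = -(-⅐)²/3 - (-1368)*6 = -⅓*1/49 - 76*(-108) = -1/147 + 8208 = 1206575/147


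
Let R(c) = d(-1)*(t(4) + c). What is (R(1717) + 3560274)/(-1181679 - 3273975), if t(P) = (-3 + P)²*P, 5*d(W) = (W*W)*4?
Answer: -8904127/11139135 ≈ -0.79936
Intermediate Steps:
d(W) = 4*W²/5 (d(W) = ((W*W)*4)/5 = (W²*4)/5 = (4*W²)/5 = 4*W²/5)
t(P) = P*(-3 + P)²
R(c) = 16/5 + 4*c/5 (R(c) = ((⅘)*(-1)²)*(4*(-3 + 4)² + c) = ((⅘)*1)*(4*1² + c) = 4*(4*1 + c)/5 = 4*(4 + c)/5 = 16/5 + 4*c/5)
(R(1717) + 3560274)/(-1181679 - 3273975) = ((16/5 + (⅘)*1717) + 3560274)/(-1181679 - 3273975) = ((16/5 + 6868/5) + 3560274)/(-4455654) = (6884/5 + 3560274)*(-1/4455654) = (17808254/5)*(-1/4455654) = -8904127/11139135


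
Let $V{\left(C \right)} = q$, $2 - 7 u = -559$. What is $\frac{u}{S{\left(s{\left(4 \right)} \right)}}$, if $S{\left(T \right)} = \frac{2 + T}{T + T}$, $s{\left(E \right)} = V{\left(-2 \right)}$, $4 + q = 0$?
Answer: $\frac{2244}{7} \approx 320.57$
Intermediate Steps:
$u = \frac{561}{7}$ ($u = \frac{2}{7} - - \frac{559}{7} = \frac{2}{7} + \frac{559}{7} = \frac{561}{7} \approx 80.143$)
$q = -4$ ($q = -4 + 0 = -4$)
$V{\left(C \right)} = -4$
$s{\left(E \right)} = -4$
$S{\left(T \right)} = \frac{2 + T}{2 T}$
$\frac{u}{S{\left(s{\left(4 \right)} \right)}} = \frac{561}{7 \frac{2 - 4}{2 \left(-4\right)}} = \frac{561}{7 \cdot \frac{1}{2} \left(- \frac{1}{4}\right) \left(-2\right)} = \frac{561 \frac{1}{\frac{1}{4}}}{7} = \frac{561}{7} \cdot 4 = \frac{2244}{7}$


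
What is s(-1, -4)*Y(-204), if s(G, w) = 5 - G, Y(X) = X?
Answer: -1224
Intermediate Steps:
s(-1, -4)*Y(-204) = (5 - 1*(-1))*(-204) = (5 + 1)*(-204) = 6*(-204) = -1224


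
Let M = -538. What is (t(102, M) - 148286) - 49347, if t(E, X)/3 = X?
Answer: -199247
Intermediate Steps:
t(E, X) = 3*X
(t(102, M) - 148286) - 49347 = (3*(-538) - 148286) - 49347 = (-1614 - 148286) - 49347 = -149900 - 49347 = -199247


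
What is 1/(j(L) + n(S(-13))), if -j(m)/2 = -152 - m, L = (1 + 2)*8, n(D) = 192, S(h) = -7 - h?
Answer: 1/544 ≈ 0.0018382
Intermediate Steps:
L = 24 (L = 3*8 = 24)
j(m) = 304 + 2*m (j(m) = -2*(-152 - m) = 304 + 2*m)
1/(j(L) + n(S(-13))) = 1/((304 + 2*24) + 192) = 1/((304 + 48) + 192) = 1/(352 + 192) = 1/544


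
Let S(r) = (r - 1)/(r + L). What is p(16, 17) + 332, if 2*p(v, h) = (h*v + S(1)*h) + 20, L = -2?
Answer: 478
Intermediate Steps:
S(r) = (-1 + r)/(-2 + r) (S(r) = (r - 1)/(r - 2) = (-1 + r)/(-2 + r))
p(v, h) = 10 + h*v/2 (p(v, h) = ((h*v + ((-1 + 1)/(-2 + 1))*h) + 20)/2 = ((h*v + (0/(-1))*h) + 20)/2 = ((h*v + (-1*0)*h) + 20)/2 = ((h*v + 0*h) + 20)/2 = ((h*v + 0) + 20)/2 = (h*v + 20)/2 = (20 + h*v)/2 = 10 + h*v/2)
p(16, 17) + 332 = (10 + (½)*17*16) + 332 = (10 + 136) + 332 = 146 + 332 = 478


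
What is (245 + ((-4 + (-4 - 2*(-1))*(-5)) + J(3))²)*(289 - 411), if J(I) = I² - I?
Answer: -47458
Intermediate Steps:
(245 + ((-4 + (-4 - 2*(-1))*(-5)) + J(3))²)*(289 - 411) = (245 + ((-4 + (-4 - 2*(-1))*(-5)) + 3*(-1 + 3))²)*(289 - 411) = (245 + ((-4 + (-4 + 2)*(-5)) + 3*2)²)*(-122) = (245 + ((-4 - 2*(-5)) + 6)²)*(-122) = (245 + ((-4 + 10) + 6)²)*(-122) = (245 + (6 + 6)²)*(-122) = (245 + 12²)*(-122) = (245 + 144)*(-122) = 389*(-122) = -47458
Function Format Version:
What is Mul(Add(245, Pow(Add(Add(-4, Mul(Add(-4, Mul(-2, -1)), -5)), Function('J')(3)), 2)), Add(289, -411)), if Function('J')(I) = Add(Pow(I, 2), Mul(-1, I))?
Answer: -47458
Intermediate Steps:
Mul(Add(245, Pow(Add(Add(-4, Mul(Add(-4, Mul(-2, -1)), -5)), Function('J')(3)), 2)), Add(289, -411)) = Mul(Add(245, Pow(Add(Add(-4, Mul(Add(-4, Mul(-2, -1)), -5)), Mul(3, Add(-1, 3))), 2)), Add(289, -411)) = Mul(Add(245, Pow(Add(Add(-4, Mul(Add(-4, 2), -5)), Mul(3, 2)), 2)), -122) = Mul(Add(245, Pow(Add(Add(-4, Mul(-2, -5)), 6), 2)), -122) = Mul(Add(245, Pow(Add(Add(-4, 10), 6), 2)), -122) = Mul(Add(245, Pow(Add(6, 6), 2)), -122) = Mul(Add(245, Pow(12, 2)), -122) = Mul(Add(245, 144), -122) = Mul(389, -122) = -47458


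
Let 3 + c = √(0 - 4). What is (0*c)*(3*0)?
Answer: 0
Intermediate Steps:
c = -3 + 2*I (c = -3 + √(0 - 4) = -3 + √(-4) = -3 + 2*I ≈ -3.0 + 2.0*I)
(0*c)*(3*0) = (0*(-3 + 2*I))*(3*0) = 0*0 = 0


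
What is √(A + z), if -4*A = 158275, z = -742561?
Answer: I*√3128519/2 ≈ 884.38*I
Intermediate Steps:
A = -158275/4 (A = -¼*158275 = -158275/4 ≈ -39569.)
√(A + z) = √(-158275/4 - 742561) = √(-3128519/4) = I*√3128519/2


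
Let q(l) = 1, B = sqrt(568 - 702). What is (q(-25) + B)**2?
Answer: (1 + I*sqrt(134))**2 ≈ -133.0 + 23.152*I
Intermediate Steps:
B = I*sqrt(134) (B = sqrt(-134) = I*sqrt(134) ≈ 11.576*I)
(q(-25) + B)**2 = (1 + I*sqrt(134))**2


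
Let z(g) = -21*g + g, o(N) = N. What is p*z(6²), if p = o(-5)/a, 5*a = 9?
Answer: 2000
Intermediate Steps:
a = 9/5 (a = (⅕)*9 = 9/5 ≈ 1.8000)
z(g) = -20*g
p = -25/9 (p = -5/9/5 = -5*5/9 = -25/9 ≈ -2.7778)
p*z(6²) = -(-500)*6²/9 = -(-500)*36/9 = -25/9*(-720) = 2000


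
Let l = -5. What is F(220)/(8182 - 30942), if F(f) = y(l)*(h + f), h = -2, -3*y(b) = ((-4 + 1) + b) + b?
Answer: -1417/34140 ≈ -0.041506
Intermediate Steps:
y(b) = 1 - 2*b/3 (y(b) = -(((-4 + 1) + b) + b)/3 = -((-3 + b) + b)/3 = -(-3 + 2*b)/3 = 1 - 2*b/3)
F(f) = -26/3 + 13*f/3 (F(f) = (1 - ⅔*(-5))*(-2 + f) = (1 + 10/3)*(-2 + f) = 13*(-2 + f)/3 = -26/3 + 13*f/3)
F(220)/(8182 - 30942) = (-26/3 + (13/3)*220)/(8182 - 30942) = (-26/3 + 2860/3)/(-22760) = (2834/3)*(-1/22760) = -1417/34140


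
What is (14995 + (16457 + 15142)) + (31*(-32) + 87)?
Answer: 45689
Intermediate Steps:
(14995 + (16457 + 15142)) + (31*(-32) + 87) = (14995 + 31599) + (-992 + 87) = 46594 - 905 = 45689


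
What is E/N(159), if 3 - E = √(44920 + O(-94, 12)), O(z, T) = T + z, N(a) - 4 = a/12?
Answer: 4/23 - 4*√4982/23 ≈ -12.101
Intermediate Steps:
N(a) = 4 + a/12
E = 3 - 3*√4982 (E = 3 - √(44920 + (12 - 94)) = 3 - √(44920 - 82) = 3 - √44838 = 3 - 3*√4982 ≈ -208.75)
E/N(159) = (3 - 3*√4982)/(4 + (1/12)*159) = (3 - 3*√4982)/(4 + 53/4) = (3 - 3*√4982)/(69/4) = (3 - 3*√4982)*(4/69) = 4/23 - 4*√4982/23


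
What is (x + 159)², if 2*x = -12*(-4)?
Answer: 33489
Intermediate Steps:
x = 24 (x = (-12*(-4))/2 = (½)*48 = 24)
(x + 159)² = (24 + 159)² = 183² = 33489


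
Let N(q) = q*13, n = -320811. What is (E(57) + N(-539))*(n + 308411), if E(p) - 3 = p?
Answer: 86142800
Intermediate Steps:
E(p) = 3 + p
N(q) = 13*q
(E(57) + N(-539))*(n + 308411) = ((3 + 57) + 13*(-539))*(-320811 + 308411) = (60 - 7007)*(-12400) = -6947*(-12400) = 86142800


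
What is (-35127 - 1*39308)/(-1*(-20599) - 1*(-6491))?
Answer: -14887/5418 ≈ -2.7477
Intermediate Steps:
(-35127 - 1*39308)/(-1*(-20599) - 1*(-6491)) = (-35127 - 39308)/(20599 + 6491) = -74435/27090 = -74435*1/27090 = -14887/5418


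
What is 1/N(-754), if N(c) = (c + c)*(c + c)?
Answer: 1/2274064 ≈ 4.3974e-7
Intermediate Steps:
N(c) = 4*c² (N(c) = (2*c)*(2*c) = 4*c²)
1/N(-754) = 1/(4*(-754)²) = 1/(4*568516) = 1/2274064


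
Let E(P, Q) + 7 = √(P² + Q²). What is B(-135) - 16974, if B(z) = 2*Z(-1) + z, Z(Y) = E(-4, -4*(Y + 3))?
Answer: -17123 + 8*√5 ≈ -17105.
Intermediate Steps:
E(P, Q) = -7 + √(P² + Q²)
Z(Y) = -7 + √(16 + (-12 - 4*Y)²) (Z(Y) = -7 + √((-4)² + (-4*(Y + 3))²) = -7 + √(16 + (-4*(3 + Y))²) = -7 + √(16 + (-12 - 4*Y)²))
B(z) = -14 + z + 8*√5 (B(z) = 2*(-7 + 4*√(1 + (3 - 1)²)) + z = 2*(-7 + 4*√(1 + 2²)) + z = 2*(-7 + 4*√(1 + 4)) + z = 2*(-7 + 4*√5) + z = (-14 + 8*√5) + z = -14 + z + 8*√5)
B(-135) - 16974 = (-14 - 135 + 8*√5) - 16974 = (-149 + 8*√5) - 16974 = -17123 + 8*√5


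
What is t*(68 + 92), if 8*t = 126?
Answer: 2520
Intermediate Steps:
t = 63/4 (t = (⅛)*126 = 63/4 ≈ 15.750)
t*(68 + 92) = 63*(68 + 92)/4 = (63/4)*160 = 2520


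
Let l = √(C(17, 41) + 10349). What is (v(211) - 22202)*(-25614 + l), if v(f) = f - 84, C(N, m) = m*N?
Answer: 565429050 - 22075*√11046 ≈ 5.6311e+8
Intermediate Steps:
C(N, m) = N*m
v(f) = -84 + f
l = √11046 (l = √(17*41 + 10349) = √(697 + 10349) = √11046 ≈ 105.10)
(v(211) - 22202)*(-25614 + l) = ((-84 + 211) - 22202)*(-25614 + √11046) = (127 - 22202)*(-25614 + √11046) = -22075*(-25614 + √11046) = 565429050 - 22075*√11046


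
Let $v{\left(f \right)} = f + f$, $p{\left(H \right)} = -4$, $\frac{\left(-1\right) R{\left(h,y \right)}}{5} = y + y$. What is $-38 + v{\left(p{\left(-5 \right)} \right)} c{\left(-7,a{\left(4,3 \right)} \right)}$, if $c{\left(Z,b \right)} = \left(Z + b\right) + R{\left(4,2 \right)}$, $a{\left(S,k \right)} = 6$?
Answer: $130$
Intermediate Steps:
$R{\left(h,y \right)} = - 10 y$ ($R{\left(h,y \right)} = - 5 \left(y + y\right) = - 5 \cdot 2 y = - 10 y$)
$v{\left(f \right)} = 2 f$
$c{\left(Z,b \right)} = -20 + Z + b$ ($c{\left(Z,b \right)} = \left(Z + b\right) - 20 = -20 + Z + b$)
$-38 + v{\left(p{\left(-5 \right)} \right)} c{\left(-7,a{\left(4,3 \right)} \right)} = -38 + 2 \left(-4\right) \left(-20 - 7 + 6\right) = -38 - -168 = -38 + 168 = 130$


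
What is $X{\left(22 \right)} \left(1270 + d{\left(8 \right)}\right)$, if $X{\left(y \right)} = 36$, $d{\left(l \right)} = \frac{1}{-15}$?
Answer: $\frac{228588}{5} \approx 45718.0$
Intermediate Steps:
$d{\left(l \right)} = - \frac{1}{15}$
$X{\left(22 \right)} \left(1270 + d{\left(8 \right)}\right) = 36 \left(1270 - \frac{1}{15}\right) = 36 \cdot \frac{19049}{15} = \frac{228588}{5}$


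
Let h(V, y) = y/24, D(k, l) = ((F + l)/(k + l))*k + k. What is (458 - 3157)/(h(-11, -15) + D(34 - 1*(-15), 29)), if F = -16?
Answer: -64776/1357 ≈ -47.735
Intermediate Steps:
D(k, l) = k + k*(-16 + l)/(k + l) (D(k, l) = ((-16 + l)/(k + l))*k + k = k*(-16 + l)/(k + l) + k = k + k*(-16 + l)/(k + l))
h(V, y) = y/24 (h(V, y) = y*(1/24) = y/24)
(458 - 3157)/(h(-11, -15) + D(34 - 1*(-15), 29)) = (458 - 3157)/((1/24)*(-15) + (34 - 1*(-15))*(-16 + (34 - 1*(-15)) + 2*29)/((34 - 1*(-15)) + 29)) = -2699/(-5/8 + (34 + 15)*(-16 + (34 + 15) + 58)/((34 + 15) + 29)) = -2699/(-5/8 + 49*(-16 + 49 + 58)/(49 + 29)) = -2699/(-5/8 + 49*91/78) = -2699/(-5/8 + 49*(1/78)*91) = -2699/(-5/8 + 343/6) = -2699/1357/24 = -2699*24/1357 = -64776/1357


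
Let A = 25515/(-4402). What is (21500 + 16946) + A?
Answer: 169213777/4402 ≈ 38440.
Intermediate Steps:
A = -25515/4402 (A = 25515*(-1/4402) = -25515/4402 ≈ -5.7962)
(21500 + 16946) + A = (21500 + 16946) - 25515/4402 = 38446 - 25515/4402 = 169213777/4402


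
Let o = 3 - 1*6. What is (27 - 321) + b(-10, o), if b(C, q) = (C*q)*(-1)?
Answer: -324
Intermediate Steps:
o = -3 (o = 3 - 6 = -3)
b(C, q) = -C*q
(27 - 321) + b(-10, o) = (27 - 321) - 1*(-10)*(-3) = -294 - 30 = -324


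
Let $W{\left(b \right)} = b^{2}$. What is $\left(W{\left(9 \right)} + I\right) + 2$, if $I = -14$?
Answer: $69$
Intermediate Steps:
$\left(W{\left(9 \right)} + I\right) + 2 = \left(9^{2} - 14\right) + 2 = \left(81 - 14\right) + 2 = 67 + 2 = 69$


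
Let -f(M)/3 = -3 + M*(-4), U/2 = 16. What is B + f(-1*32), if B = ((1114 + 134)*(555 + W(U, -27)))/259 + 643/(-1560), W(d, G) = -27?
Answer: 876271103/404040 ≈ 2168.8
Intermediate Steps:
U = 32 (U = 2*16 = 32)
B = 1027786103/404040 (B = ((1114 + 134)*(555 - 27))/259 + 643/(-1560) = (1248*528)*(1/259) + 643*(-1/1560) = 658944*(1/259) - 643/1560 = 658944/259 - 643/1560 = 1027786103/404040 ≈ 2543.8)
f(M) = 9 + 12*M (f(M) = -3*(-3 + M*(-4)) = -3*(-3 - 4*M) = 9 + 12*M)
B + f(-1*32) = 1027786103/404040 + (9 + 12*(-1*32)) = 1027786103/404040 + (9 + 12*(-32)) = 1027786103/404040 + (9 - 384) = 1027786103/404040 - 375 = 876271103/404040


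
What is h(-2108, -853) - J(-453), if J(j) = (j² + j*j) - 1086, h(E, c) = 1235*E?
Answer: -3012712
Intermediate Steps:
J(j) = -1086 + 2*j² (J(j) = (j² + j²) - 1086 = 2*j² - 1086 = -1086 + 2*j²)
h(-2108, -853) - J(-453) = 1235*(-2108) - (-1086 + 2*(-453)²) = -2603380 - (-1086 + 2*205209) = -2603380 - (-1086 + 410418) = -2603380 - 1*409332 = -2603380 - 409332 = -3012712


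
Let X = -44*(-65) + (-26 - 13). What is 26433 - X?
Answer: 23612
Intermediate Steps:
X = 2821 (X = 2860 - 39 = 2821)
26433 - X = 26433 - 1*2821 = 26433 - 2821 = 23612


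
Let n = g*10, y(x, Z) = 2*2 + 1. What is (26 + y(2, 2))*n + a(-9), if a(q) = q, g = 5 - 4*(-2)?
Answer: 4021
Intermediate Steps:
g = 13 (g = 5 + 8 = 13)
y(x, Z) = 5 (y(x, Z) = 4 + 1 = 5)
n = 130 (n = 13*10 = 130)
(26 + y(2, 2))*n + a(-9) = (26 + 5)*130 - 9 = 31*130 - 9 = 4030 - 9 = 4021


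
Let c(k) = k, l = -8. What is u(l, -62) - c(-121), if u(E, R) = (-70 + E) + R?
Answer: -19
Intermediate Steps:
u(E, R) = -70 + E + R
u(l, -62) - c(-121) = (-70 - 8 - 62) - 1*(-121) = -140 + 121 = -19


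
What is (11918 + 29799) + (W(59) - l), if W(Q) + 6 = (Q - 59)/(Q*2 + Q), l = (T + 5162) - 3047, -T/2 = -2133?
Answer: 35330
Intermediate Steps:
T = 4266 (T = -2*(-2133) = 4266)
l = 6381 (l = (4266 + 5162) - 3047 = 9428 - 3047 = 6381)
W(Q) = -6 + (-59 + Q)/(3*Q) (W(Q) = -6 + (Q - 59)/(Q*2 + Q) = -6 + (-59 + Q)/(2*Q + Q) = -6 + (-59 + Q)/((3*Q)) = -6 + (-59 + Q)*(1/(3*Q)) = -6 + (-59 + Q)/(3*Q))
(11918 + 29799) + (W(59) - l) = (11918 + 29799) + ((1/3)*(-59 - 17*59)/59 - 1*6381) = 41717 + ((1/3)*(1/59)*(-59 - 1003) - 6381) = 41717 + ((1/3)*(1/59)*(-1062) - 6381) = 41717 + (-6 - 6381) = 41717 - 6387 = 35330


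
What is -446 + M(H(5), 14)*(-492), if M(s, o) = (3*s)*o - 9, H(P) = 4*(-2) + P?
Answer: 65974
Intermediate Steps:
H(P) = -8 + P
M(s, o) = -9 + 3*o*s (M(s, o) = 3*o*s - 9 = -9 + 3*o*s)
-446 + M(H(5), 14)*(-492) = -446 + (-9 + 3*14*(-8 + 5))*(-492) = -446 + (-9 + 3*14*(-3))*(-492) = -446 + (-9 - 126)*(-492) = -446 - 135*(-492) = -446 + 66420 = 65974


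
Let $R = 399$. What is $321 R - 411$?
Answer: $127668$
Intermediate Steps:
$321 R - 411 = 321 \cdot 399 - 411 = 128079 - 411 = 127668$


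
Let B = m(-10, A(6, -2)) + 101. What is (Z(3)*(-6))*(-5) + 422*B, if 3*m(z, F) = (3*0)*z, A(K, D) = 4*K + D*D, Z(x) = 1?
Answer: 42652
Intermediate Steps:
A(K, D) = D² + 4*K (A(K, D) = 4*K + D² = D² + 4*K)
m(z, F) = 0 (m(z, F) = ((3*0)*z)/3 = (0*z)/3 = (⅓)*0 = 0)
B = 101 (B = 0 + 101 = 101)
(Z(3)*(-6))*(-5) + 422*B = (1*(-6))*(-5) + 422*101 = -6*(-5) + 42622 = 30 + 42622 = 42652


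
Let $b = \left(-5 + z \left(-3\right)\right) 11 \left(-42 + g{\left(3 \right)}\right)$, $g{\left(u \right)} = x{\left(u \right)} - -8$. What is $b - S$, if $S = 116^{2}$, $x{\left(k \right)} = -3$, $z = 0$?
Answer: $-11421$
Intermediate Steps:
$g{\left(u \right)} = 5$ ($g{\left(u \right)} = -3 - -8 = -3 + 8 = 5$)
$S = 13456$
$b = 2035$ ($b = \left(-5 + 0 \left(-3\right)\right) 11 \left(-42 + 5\right) = \left(-5 + 0\right) 11 \left(-37\right) = \left(-5\right) 11 \left(-37\right) = \left(-55\right) \left(-37\right) = 2035$)
$b - S = 2035 - 13456 = -11421$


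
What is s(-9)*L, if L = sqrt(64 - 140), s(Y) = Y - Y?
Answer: 0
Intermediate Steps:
s(Y) = 0
L = 2*I*sqrt(19) (L = sqrt(-76) = 2*I*sqrt(19) ≈ 8.7178*I)
s(-9)*L = 0*(2*I*sqrt(19)) = 0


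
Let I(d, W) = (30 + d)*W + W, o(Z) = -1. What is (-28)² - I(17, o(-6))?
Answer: 832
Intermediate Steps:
I(d, W) = W + W*(30 + d) (I(d, W) = W*(30 + d) + W = W + W*(30 + d))
(-28)² - I(17, o(-6)) = (-28)² - (-1)*(31 + 17) = 784 - (-1)*48 = 784 - 1*(-48) = 784 + 48 = 832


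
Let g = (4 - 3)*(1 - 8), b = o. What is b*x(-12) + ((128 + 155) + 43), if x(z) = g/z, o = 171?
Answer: 1703/4 ≈ 425.75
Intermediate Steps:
b = 171
g = -7 (g = 1*(-7) = -7)
x(z) = -7/z
b*x(-12) + ((128 + 155) + 43) = 171*(-7/(-12)) + ((128 + 155) + 43) = 171*(-7*(-1/12)) + (283 + 43) = 171*(7/12) + 326 = 399/4 + 326 = 1703/4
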